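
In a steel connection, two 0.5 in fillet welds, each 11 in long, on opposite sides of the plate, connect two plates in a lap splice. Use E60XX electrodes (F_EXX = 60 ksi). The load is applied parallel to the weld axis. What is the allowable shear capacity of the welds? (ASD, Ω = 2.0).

R_n/Ω ≈ 140 kips

Effective throat t_e = 0.707 × 0.5 = 0.3535 in.
Total length L = 22 in; A_we = 0.3535 × 22 = 7.777 in².
F_nw = 0.6 F_EXX = 0.6 × 60 = 36 ksi.
R_n = 36 × 7.777 = 280 kips; R_n/Ω = 280/2.0 = 140 kips.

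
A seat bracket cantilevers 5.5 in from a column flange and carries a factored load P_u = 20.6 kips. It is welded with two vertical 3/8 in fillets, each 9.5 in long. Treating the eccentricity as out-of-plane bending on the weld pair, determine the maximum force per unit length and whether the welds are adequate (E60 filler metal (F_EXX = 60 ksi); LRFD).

f_max ≈ 3.92 kip/in; adequate

L_w = 2 × 9.5 = 19 in; section modulus (unit throat) S = 2 × L²/6 = 30.08 in².
Direct shear f_v = P/L_w = 20.6/19 = 1.084 kip/in.
Moment M = P × e = 20.6 × 5.5 = 113.3 kip·in; bending f_b = M/S = 3.766 kip/in.
f_max = √(f_v² + f_b²) = √(1.084² + 3.766²) = 3.919 kip/in.
φr_n = 0.75 × 0.6 × 60 × (0.707 × 0.375) = 7.158 kip/in → adequate.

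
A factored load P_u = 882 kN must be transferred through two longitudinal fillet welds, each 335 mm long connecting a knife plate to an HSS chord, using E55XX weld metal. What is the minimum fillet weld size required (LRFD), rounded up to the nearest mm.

w = 8 mm

E55XX → F_EXX = 550 MPa.
Total weld length L = 670 mm.
Required throat t_e = P_u / (φ × 0.6 F_EXX × L) = 882 / (0.75 × 0.6 × 550 × 670 × 10⁻³) = 5.319 mm.
Required leg w = t_e / 0.707 = 7.523 mm → use 8 mm.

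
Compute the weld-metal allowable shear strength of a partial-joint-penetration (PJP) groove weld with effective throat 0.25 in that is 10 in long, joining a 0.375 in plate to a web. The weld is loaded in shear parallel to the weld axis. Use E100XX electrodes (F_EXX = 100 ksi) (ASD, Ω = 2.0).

Effective throat (given) t_e = 0.25 in.
A_we = 0.25 × 10 = 2.5 in².
F_nw = 0.6 F_EXX = 60 ksi.
R_n/Ω = (60 × 2.5) / 2.0 = 75 kips.

R_n/Ω ≈ 75 kips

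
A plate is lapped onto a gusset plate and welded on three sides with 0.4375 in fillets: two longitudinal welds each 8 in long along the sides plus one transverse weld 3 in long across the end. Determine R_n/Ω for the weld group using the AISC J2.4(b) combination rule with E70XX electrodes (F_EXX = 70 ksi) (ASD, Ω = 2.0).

R_n/Ω ≈ 123 kips

t_e = 0.707 × 0.4375 = 0.3093 in.
R_nwl = 0.6 × 70 × 0.3093 × 16 = 207.9 kips (longitudinal, 2 welds).
R_nwt = 0.6 × 70 × 0.3093 × 3 = 38.97 kips (transverse, base value).
(i) R_nwl + R_nwt = 246.8 kips; (ii) 0.85 R_nwl + 1.5 R_nwt = 235.1 kips.
R_n = max = 246.8 kips [governs: (i)]; R_n/Ω = 123.4 kips.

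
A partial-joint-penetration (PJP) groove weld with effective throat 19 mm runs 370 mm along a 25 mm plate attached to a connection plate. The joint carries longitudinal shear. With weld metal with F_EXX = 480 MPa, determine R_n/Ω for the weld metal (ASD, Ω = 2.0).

Effective throat (given) t_e = 19 mm.
A_we = 19 × 370 = 7030 mm².
F_nw = 0.6 F_EXX = 288 MPa.
R_n/Ω = (288 × 7030) / 2.0 × 10⁻³ = 1012 kN.

R_n/Ω ≈ 1010 kN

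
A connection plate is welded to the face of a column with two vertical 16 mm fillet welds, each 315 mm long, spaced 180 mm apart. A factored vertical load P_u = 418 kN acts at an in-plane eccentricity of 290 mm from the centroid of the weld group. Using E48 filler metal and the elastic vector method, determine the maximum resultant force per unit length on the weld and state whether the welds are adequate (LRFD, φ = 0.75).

f_max ≈ 2530 N/mm; NOT adequate

E48XX → F_EXX = 480 MPa.
Total weld length L_w = 630 mm. Treat welds as unit-width lines.
Polar moment about centroid: J = 2[d³/12 + d(b/2)²] = 2[315³/12 + 315×90²] = 10310000 mm³.
Direct shear f_v = P/L_w = 418×10³ / 630 = 663.5 N/mm (vertical).
Torsion M = P·e = 418×10³ × 290 = 121220000 N·mm.
Critical point at (x, y) = (90, 157.5) from centroid. f_tx = M·y/J = 1851 N/mm; f_ty = M·x/J = 1058 N/mm.
Resultant f_max = √[f_tx² + (f_v + f_ty)²] = √[1851² + (663.5 + 1058)²] = 2528 N/mm.
Capacity per unit length: φr_n = 0.75 × 0.6 × 480 × (0.707 × 16) = 2443 N/mm.
2528 > 2443 → NOT adequate.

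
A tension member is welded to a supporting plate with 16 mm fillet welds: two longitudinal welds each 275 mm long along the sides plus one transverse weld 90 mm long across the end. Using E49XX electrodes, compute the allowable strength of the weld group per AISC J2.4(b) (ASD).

R_n/Ω ≈ 1060 kN

E49XX → F_EXX = 490 MPa.
t_e = 0.707 × 16 = 11.31 mm.
R_nwl = 0.6 × 490 × 11.31 × 550 × 10⁻³ = 1829 kN (longitudinal, 2 welds).
R_nwt = 0.6 × 490 × 11.31 × 90 × 10⁻³ = 299.3 kN (transverse, base value).
(i) R_nwl + R_nwt = 2128 kN; (ii) 0.85 R_nwl + 1.5 R_nwt = 2004 kN.
R_n = max = 2128 kN [governs: (i)]; R_n/Ω = 1064 kN.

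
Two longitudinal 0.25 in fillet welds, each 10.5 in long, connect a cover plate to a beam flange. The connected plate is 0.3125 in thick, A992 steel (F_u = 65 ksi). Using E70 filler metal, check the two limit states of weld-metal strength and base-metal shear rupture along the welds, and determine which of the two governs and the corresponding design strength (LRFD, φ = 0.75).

φR_n ≈ 117 kip (weld metal governs)

E70XX → F_EXX = 70 ksi.
t_e = 0.707 × 0.25 = 0.1767 in; L = 21 in.
Weld metal: φR_n = 0.75 × 0.6 × 70 × 0.1767 × 21 = 116.9 kip.
Base metal (shear rupture): φR_n = 0.75 × 0.6 × 65 × 0.3125 × 21 = 192 kip.
Governing: weld metal.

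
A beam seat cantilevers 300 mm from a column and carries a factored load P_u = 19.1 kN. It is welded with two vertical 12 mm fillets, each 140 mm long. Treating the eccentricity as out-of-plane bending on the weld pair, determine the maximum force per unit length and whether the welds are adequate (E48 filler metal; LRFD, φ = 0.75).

E48XX → F_EXX = 480 MPa.
L_w = 2 × 140 = 280 mm; section modulus (unit throat) S = 2 × L²/6 = 6533 mm².
Direct shear f_v = P/L_w = 19.1×10³/280 = 68.21 N/mm.
Moment M = P × e = 19.1×10³ × 300 = 5730000 N·mm; bending f_b = M/S = 877 N/mm.
f_max = √(f_v² + f_b²) = √(68.21² + 877²) = 879.7 N/mm.
φr_n = 0.75 × 0.6 × 480 × (0.707 × 12) = 1833 N/mm → adequate.

f_max ≈ 880 N/mm; adequate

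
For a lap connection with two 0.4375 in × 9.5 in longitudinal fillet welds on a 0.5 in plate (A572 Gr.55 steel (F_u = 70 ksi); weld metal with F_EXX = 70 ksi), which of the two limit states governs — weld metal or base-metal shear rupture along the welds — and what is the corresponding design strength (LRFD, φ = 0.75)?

φR_n ≈ 185 kip (weld metal governs)

t_e = 0.707 × 0.4375 = 0.3093 in; L = 19 in.
Weld metal: φR_n = 0.75 × 0.6 × 70 × 0.3093 × 19 = 185.1 kip.
Base metal (shear rupture): φR_n = 0.75 × 0.6 × 70 × 0.5 × 19 = 299.2 kip.
Governing: weld metal.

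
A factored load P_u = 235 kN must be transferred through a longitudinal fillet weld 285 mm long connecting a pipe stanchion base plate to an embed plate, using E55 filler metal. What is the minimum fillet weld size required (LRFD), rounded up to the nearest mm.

w = 5 mm

E55XX → F_EXX = 550 MPa.
Total weld length L = 285 mm.
Required throat t_e = P_u / (φ × 0.6 F_EXX × L) = 235 / (0.75 × 0.6 × 550 × 285 × 10⁻³) = 3.332 mm.
Required leg w = t_e / 0.707 = 4.712 mm → use 5 mm.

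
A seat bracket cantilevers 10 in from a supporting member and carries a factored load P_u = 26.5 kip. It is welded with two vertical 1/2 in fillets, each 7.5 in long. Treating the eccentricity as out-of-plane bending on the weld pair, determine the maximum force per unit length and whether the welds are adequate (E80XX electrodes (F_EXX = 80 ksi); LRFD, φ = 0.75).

L_w = 2 × 7.5 = 15 in; section modulus (unit throat) S = 2 × L²/6 = 18.75 in².
Direct shear f_v = P/L_w = 26.5/15 = 1.767 kip/in.
Moment M = P × e = 26.5 × 10 = 265 kip·in; bending f_b = M/S = 14.13 kip/in.
f_max = √(f_v² + f_b²) = √(1.767² + 14.13²) = 14.24 kip/in.
φr_n = 0.75 × 0.6 × 80 × (0.707 × 0.5) = 12.73 kip/in → NOT adequate.

f_max ≈ 14.2 kip/in; NOT adequate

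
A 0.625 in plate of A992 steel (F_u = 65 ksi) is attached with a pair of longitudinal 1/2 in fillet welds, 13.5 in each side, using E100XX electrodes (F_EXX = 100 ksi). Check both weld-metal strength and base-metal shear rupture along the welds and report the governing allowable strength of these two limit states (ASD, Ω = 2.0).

t_e = 0.707 × 0.5 = 0.3535 in; L = 27 in.
Weld metal: R_n/Ω = (1/2.0) × 0.6 × 100 × 0.3535 × 27 = 286.3 kip.
Base metal (shear rupture): R_n/Ω = (1/2.0) × 0.6 × 65 × 0.625 × 27 = 329.1 kip.
Governing: weld metal.

R_n/Ω ≈ 286 kip (weld metal governs)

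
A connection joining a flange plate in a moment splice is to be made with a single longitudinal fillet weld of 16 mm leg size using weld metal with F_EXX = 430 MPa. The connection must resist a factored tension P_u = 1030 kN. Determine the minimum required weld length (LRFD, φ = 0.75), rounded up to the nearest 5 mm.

Throat t_e = 0.707 × 16 = 11.31 mm.
φr_n = 0.75 × 0.6 × 430 × 11.31 × 10⁻³ = 2.189 kN/mm.
L_req = P_u / φr_n = 1030 / 2.189 = 470.6 mm total.
Round up → use L = 475 mm.

L = 475 mm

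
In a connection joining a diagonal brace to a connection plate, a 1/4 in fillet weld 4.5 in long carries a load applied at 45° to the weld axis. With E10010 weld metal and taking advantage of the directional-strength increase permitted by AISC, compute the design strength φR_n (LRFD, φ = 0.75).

E100XX → F_EXX = 100 ksi.
t_e = 0.707 × 0.25 = 0.1767 in; A_we = 0.1767 × 4.5 = 0.7954 in².
Directional factor: 1.0 + 0.5 sin^1.5(45°) = 1.297.
F_nw = 0.6 × 100 × 1.297 = 77.84 ksi.
φR_n = 0.75 × 77.84 × 0.7954 = 46.43 kips.

φR_n ≈ 46.4 kips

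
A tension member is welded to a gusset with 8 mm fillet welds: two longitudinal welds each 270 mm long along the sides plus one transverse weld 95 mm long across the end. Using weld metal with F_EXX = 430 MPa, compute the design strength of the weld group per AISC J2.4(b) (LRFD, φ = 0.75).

φR_n ≈ 695 kN

t_e = 0.707 × 8 = 5.656 mm.
R_nwl = 0.6 × 430 × 5.656 × 540 × 10⁻³ = 788 kN (longitudinal, 2 welds).
R_nwt = 0.6 × 430 × 5.656 × 95 × 10⁻³ = 138.6 kN (transverse, base value).
(i) R_nwl + R_nwt = 926.6 kN; (ii) 0.85 R_nwl + 1.5 R_nwt = 877.7 kN.
R_n = max = 926.6 kN [governs: (i)]; φR_n = 695 kN.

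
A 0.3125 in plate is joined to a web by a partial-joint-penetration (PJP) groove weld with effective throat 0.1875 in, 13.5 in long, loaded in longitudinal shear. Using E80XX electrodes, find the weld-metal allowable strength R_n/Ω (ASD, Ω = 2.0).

E80XX → F_EXX = 80 ksi.
Effective throat (given) t_e = 0.1875 in.
A_we = 0.1875 × 13.5 = 2.531 in².
F_nw = 0.6 F_EXX = 48 ksi.
R_n/Ω = (48 × 2.531) / 2.0 = 60.75 kip.

R_n/Ω ≈ 60.8 kip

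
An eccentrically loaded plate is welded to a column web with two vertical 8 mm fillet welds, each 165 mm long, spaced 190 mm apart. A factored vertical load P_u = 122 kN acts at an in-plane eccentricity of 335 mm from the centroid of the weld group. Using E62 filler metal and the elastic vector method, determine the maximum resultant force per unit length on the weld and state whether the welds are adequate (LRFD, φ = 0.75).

f_max ≈ 1680 N/mm; NOT adequate

E62XX → F_EXX = 620 MPa.
Total weld length L_w = 330 mm. Treat welds as unit-width lines.
Polar moment about centroid: J = 2[d³/12 + d(b/2)²] = 2[165³/12 + 165×95²] = 3727000 mm³.
Direct shear f_v = P/L_w = 122×10³ / 330 = 369.7 N/mm (vertical).
Torsion M = P·e = 122×10³ × 335 = 40870000 N·mm.
Critical point at (x, y) = (95, 82.5) from centroid. f_tx = M·y/J = 904.7 N/mm; f_ty = M·x/J = 1042 N/mm.
Resultant f_max = √[f_tx² + (f_v + f_ty)²] = √[904.7² + (369.7 + 1042)²] = 1677 N/mm.
Capacity per unit length: φr_n = 0.75 × 0.6 × 620 × (0.707 × 8) = 1578 N/mm.
1677 > 1578 → NOT adequate.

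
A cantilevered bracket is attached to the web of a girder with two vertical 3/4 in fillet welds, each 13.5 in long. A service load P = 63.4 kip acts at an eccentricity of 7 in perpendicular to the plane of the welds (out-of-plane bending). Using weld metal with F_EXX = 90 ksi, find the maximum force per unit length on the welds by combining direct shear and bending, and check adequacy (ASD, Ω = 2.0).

f_max ≈ 7.67 kip/in; adequate

L_w = 2 × 13.5 = 27 in; section modulus (unit throat) S = 2 × L²/6 = 60.75 in².
Direct shear f_v = P/L_w = 63.4/27 = 2.348 kip/in.
Moment M = P × e = 63.4 × 7 = 443.8 kip·in; bending f_b = M/S = 7.305 kip/in.
f_max = √(f_v² + f_b²) = √(2.348² + 7.305²) = 7.673 kip/in.
r_n/Ω = (1/2.0) × 0.6 × 90 × (0.707 × 0.75) = 14.32 kip/in → adequate.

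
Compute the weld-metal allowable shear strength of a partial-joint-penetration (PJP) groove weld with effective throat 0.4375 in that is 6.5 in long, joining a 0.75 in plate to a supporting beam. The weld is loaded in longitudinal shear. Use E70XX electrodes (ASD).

E70XX → F_EXX = 70 ksi.
Effective throat (given) t_e = 0.4375 in.
A_we = 0.4375 × 6.5 = 2.844 in².
F_nw = 0.6 F_EXX = 42 ksi.
R_n/Ω = (42 × 2.844) / 2.0 = 59.72 kip.

R_n/Ω ≈ 59.7 kip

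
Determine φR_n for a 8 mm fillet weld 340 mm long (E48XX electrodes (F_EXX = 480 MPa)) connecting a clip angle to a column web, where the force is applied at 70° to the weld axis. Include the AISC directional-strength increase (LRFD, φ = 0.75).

t_e = 0.707 × 8 = 5.656 mm; A_we = 5.656 × 340 = 1923 mm².
Directional factor: 1.0 + 0.5 sin^1.5(70°) = 1.455.
F_nw = 0.6 × 480 × 1.455 = 419.2 MPa.
φR_n = 0.75 × 419.2 × 1923 × 10⁻³ = 604.6 kN.

φR_n ≈ 605 kN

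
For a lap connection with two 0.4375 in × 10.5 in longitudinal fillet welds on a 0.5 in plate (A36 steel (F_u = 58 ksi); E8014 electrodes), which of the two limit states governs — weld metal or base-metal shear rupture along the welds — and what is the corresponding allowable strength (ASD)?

E80XX → F_EXX = 80 ksi.
t_e = 0.707 × 0.4375 = 0.3093 in; L = 21 in.
Weld metal: R_n/Ω = (1/2.0) × 0.6 × 80 × 0.3093 × 21 = 155.9 kip.
Base metal (shear rupture): R_n/Ω = (1/2.0) × 0.6 × 58 × 0.5 × 21 = 182.7 kip.
Governing: weld metal.

R_n/Ω ≈ 156 kip (weld metal governs)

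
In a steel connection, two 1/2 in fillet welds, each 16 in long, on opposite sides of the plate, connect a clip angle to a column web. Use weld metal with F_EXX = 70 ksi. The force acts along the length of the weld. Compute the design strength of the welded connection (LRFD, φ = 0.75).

Effective throat t_e = 0.707 × 0.5 = 0.3535 in.
Total length L = 32 in; A_we = 0.3535 × 32 = 11.31 in².
F_nw = 0.6 F_EXX = 0.6 × 70 = 42 ksi.
φR_n = 0.75 × 42 × 11.31 = 356.3 kips.

φR_n ≈ 356 kips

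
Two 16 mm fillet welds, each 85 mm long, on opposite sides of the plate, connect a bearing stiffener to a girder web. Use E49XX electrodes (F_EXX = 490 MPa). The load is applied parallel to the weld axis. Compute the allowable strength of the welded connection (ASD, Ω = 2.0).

R_n/Ω ≈ 283 kN

Effective throat t_e = 0.707 × 16 = 11.31 mm.
Total length L = 170 mm; A_we = 11.31 × 170 = 1923 mm².
F_nw = 0.6 F_EXX = 0.6 × 490 = 294 MPa.
R_n = 294 × 1923 × 10⁻³ = 565.4 kN; R_n/Ω = 565.4/2.0 = 282.7 kN.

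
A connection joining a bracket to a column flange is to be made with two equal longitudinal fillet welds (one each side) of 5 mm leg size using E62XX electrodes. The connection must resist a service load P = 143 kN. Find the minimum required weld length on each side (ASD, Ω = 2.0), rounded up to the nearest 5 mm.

E62XX → F_EXX = 620 MPa.
Throat t_e = 0.707 × 5 = 3.535 mm.
r_n/Ω = (0.6 × 620 × 3.535) / 2.0 = 657.5 N/mm = 0.6575 kN/mm.
L_req = P / (r_n/Ω) = 143 / 0.6575 = 217.5 mm total.
Per side: 217.5 / 2 = 108.7 mm.
Round up → use L = 110 mm on each side.

L = 110 mm on each side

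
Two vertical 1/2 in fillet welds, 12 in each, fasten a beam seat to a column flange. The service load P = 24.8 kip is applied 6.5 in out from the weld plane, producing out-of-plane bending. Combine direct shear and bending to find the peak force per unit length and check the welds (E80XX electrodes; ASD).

E80XX → F_EXX = 80 ksi.
L_w = 2 × 12 = 24 in; section modulus (unit throat) S = 2 × L²/6 = 48 in².
Direct shear f_v = P/L_w = 24.8/24 = 1.033 kip/in.
Moment M = P × e = 24.8 × 6.5 = 161.2 kip·in; bending f_b = M/S = 3.358 kip/in.
f_max = √(f_v² + f_b²) = √(1.033² + 3.358²) = 3.514 kip/in.
r_n/Ω = (1/2.0) × 0.6 × 80 × (0.707 × 0.5) = 8.484 kip/in → adequate.

f_max ≈ 3.51 kip/in; adequate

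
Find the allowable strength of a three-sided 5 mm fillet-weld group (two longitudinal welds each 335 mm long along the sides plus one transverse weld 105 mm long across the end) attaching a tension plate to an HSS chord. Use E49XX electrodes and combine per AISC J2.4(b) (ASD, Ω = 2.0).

R_n/Ω ≈ 403 kN

E49XX → F_EXX = 490 MPa.
t_e = 0.707 × 5 = 3.535 mm.
R_nwl = 0.6 × 490 × 3.535 × 670 × 10⁻³ = 696.3 kN (longitudinal, 2 welds).
R_nwt = 0.6 × 490 × 3.535 × 105 × 10⁻³ = 109.1 kN (transverse, base value).
(i) R_nwl + R_nwt = 805.4 kN; (ii) 0.85 R_nwl + 1.5 R_nwt = 755.6 kN.
R_n = max = 805.4 kN [governs: (i)]; R_n/Ω = 402.7 kN.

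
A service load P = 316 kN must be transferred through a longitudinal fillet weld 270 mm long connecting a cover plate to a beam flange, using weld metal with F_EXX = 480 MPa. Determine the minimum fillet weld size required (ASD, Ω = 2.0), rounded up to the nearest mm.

w = 12 mm

Total weld length L = 270 mm.
Required throat t_e = P × Ω / (0.6 F_EXX × L) = 316 × 2.0 / (0.6 × 480 × 270 × 10⁻³) = 8.128 mm.
Required leg w = t_e / 0.707 = 11.5 mm → use 12 mm.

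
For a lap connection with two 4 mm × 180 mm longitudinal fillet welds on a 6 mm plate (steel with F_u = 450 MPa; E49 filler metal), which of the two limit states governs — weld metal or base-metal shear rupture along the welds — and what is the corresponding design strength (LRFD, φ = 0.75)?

φR_n ≈ 224 kN (weld metal governs)

E49XX → F_EXX = 490 MPa.
t_e = 0.707 × 4 = 2.828 mm; L = 360 mm.
Weld metal: φR_n = 0.75 × 0.6 × 490 × 2.828 × 360 × 10⁻³ = 224.5 kN.
Base metal (shear rupture): φR_n = 0.75 × 0.6 × 450 × 6 × 360 × 10⁻³ = 437.4 kN.
Governing: weld metal.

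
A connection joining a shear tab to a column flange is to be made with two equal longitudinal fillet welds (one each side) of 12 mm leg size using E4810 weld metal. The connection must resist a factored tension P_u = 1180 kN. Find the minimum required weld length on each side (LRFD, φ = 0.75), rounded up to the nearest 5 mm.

L = 325 mm on each side

E48XX → F_EXX = 480 MPa.
Throat t_e = 0.707 × 12 = 8.484 mm.
φr_n = 0.75 × 0.6 × 480 × 8.484 × 10⁻³ = 1.833 kN/mm.
L_req = P_u / φr_n = 1180 / 1.833 = 643.9 mm total.
Per side: 643.9 / 2 = 322 mm.
Round up → use L = 325 mm on each side.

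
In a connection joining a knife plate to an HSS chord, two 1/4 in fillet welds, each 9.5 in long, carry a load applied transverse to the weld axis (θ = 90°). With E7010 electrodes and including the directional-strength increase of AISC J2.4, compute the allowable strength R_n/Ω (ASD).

E70XX → F_EXX = 70 ksi.
t_e = 0.707 × 0.25 = 0.1767 in; A_we = 0.1767 × 19 = 3.358 in².
Directional factor: 1.0 + 0.5 sin^1.5(90°) = 1.5.
F_nw = 0.6 × 70 × 1.5 = 63 ksi.
R_n/Ω = (63 × 3.358) / 2.0 = 105.8 kip.

R_n/Ω ≈ 106 kip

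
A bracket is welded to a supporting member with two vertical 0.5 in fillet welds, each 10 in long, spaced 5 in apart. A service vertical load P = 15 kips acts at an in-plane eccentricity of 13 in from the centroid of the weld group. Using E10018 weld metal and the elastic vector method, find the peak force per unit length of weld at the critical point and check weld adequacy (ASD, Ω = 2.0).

f_max ≈ 4.13 kip/in; adequate

E100XX → F_EXX = 100 ksi.
Total weld length L_w = 20 in. Treat welds as unit-width lines.
Polar moment about centroid: J = 2[d³/12 + d(b/2)²] = 2[10³/12 + 10×2.5²] = 291.7 in³.
Direct shear f_v = P/L_w = 15 / 20 = 0.75 kip/in (vertical).
Torsion M = P·e = 15 × 13 = 195 kip·in.
Critical point at (x, y) = (2.5, 5) from centroid. f_tx = M·y/J = 3.343 kip/in; f_ty = M·x/J = 1.671 kip/in.
Resultant f_max = √[f_tx² + (f_v + f_ty)²] = √[3.343² + (0.75 + 1.671)²] = 4.128 kip/in.
Capacity per unit length: r_n/Ω = (1/2.0) × 0.6 × 100 × (0.707 × 0.5) = 10.6 kip/in.
4.128 ≤ 10.6 → adequate.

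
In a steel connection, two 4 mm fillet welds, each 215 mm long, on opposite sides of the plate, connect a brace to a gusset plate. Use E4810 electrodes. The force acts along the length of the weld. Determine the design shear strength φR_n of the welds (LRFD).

E48XX → F_EXX = 480 MPa.
Effective throat t_e = 0.707 × 4 = 2.828 mm.
Total length L = 430 mm; A_we = 2.828 × 430 = 1216 mm².
F_nw = 0.6 F_EXX = 0.6 × 480 = 288 MPa.
φR_n = 0.75 × 288 × 1216 × 10⁻³ = 262.7 kN.

φR_n ≈ 263 kN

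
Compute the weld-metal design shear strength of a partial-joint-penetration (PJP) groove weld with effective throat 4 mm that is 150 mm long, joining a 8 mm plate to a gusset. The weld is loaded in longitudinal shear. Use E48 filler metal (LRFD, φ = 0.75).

E48XX → F_EXX = 480 MPa.
Effective throat (given) t_e = 4 mm.
A_we = 4 × 150 = 600 mm².
F_nw = 0.6 F_EXX = 288 MPa.
φR_n = 0.75 × 288 × 600 × 10⁻³ = 129.6 kN.

φR_n ≈ 130 kN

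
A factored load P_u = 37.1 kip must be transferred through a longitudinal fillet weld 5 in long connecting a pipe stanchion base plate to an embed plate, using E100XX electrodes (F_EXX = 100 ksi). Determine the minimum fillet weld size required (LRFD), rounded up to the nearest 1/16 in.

w = 1/4 in

Total weld length L = 5 in.
Required throat t_e = P_u / (φ × 0.6 F_EXX × L) = 37.1 / (0.75 × 0.6 × 100 × 5) = 0.1649 in.
Required leg w = t_e / 0.707 = 0.2332 in → use 1/4 in.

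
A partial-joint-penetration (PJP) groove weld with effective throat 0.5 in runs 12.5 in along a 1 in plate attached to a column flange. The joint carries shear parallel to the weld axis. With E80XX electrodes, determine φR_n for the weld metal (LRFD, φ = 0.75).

E80XX → F_EXX = 80 ksi.
Effective throat (given) t_e = 0.5 in.
A_we = 0.5 × 12.5 = 6.25 in².
F_nw = 0.6 F_EXX = 48 ksi.
φR_n = 0.75 × 48 × 6.25 = 225 kip.

φR_n ≈ 225 kip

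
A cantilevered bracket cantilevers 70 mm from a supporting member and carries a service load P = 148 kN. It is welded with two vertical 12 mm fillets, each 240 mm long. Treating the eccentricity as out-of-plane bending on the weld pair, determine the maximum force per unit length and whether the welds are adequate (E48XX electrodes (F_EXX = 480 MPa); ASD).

L_w = 2 × 240 = 480 mm; section modulus (unit throat) S = 2 × L²/6 = 19200 mm².
Direct shear f_v = P/L_w = 148×10³/480 = 308.3 N/mm.
Moment M = P × e = 148×10³ × 70 = 10360000 N·mm; bending f_b = M/S = 539.6 N/mm.
f_max = √(f_v² + f_b²) = √(308.3² + 539.6²) = 621.5 N/mm.
r_n/Ω = (1/2.0) × 0.6 × 480 × (0.707 × 12) = 1222 N/mm → adequate.

f_max ≈ 621 N/mm; adequate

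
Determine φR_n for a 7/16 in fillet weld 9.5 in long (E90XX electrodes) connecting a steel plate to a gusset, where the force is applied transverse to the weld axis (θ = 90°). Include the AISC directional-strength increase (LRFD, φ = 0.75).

φR_n ≈ 179 kips

E90XX → F_EXX = 90 ksi.
t_e = 0.707 × 0.4375 = 0.3093 in; A_we = 0.3093 × 9.5 = 2.938 in².
Directional factor: 1.0 + 0.5 sin^1.5(90°) = 1.5.
F_nw = 0.6 × 90 × 1.5 = 81 ksi.
φR_n = 0.75 × 81 × 2.938 = 178.5 kips.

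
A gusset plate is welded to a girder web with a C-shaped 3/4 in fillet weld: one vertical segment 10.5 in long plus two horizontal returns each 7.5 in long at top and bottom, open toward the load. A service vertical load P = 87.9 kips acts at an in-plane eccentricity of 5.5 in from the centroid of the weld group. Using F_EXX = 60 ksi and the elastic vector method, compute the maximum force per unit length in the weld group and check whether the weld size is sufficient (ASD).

f_max ≈ 8.22 kip/in; adequate

Total weld length L_w = 25.5 in. Treat welds as unit-width lines.
Centroid: x̄ = 2×7.5×3.75 / 25.5 = 2.206 in from the vertical weld.
Polar moment about centroid: J = I_x + I_y = [10.5³/12 + 2×7.5×5.25²] + [10.5×2.206² + 2(7.5³/12 + 7.5×1.544²)] = 667.1 in³.
Direct shear f_v = P/L_w = 87.9 / 25.5 = 3.447 kip/in (vertical).
Torsion M = P·e = 87.9 × 5.5 = 483.45 kip·in.
Critical point at (x, y) = (5.294, 5.25) from centroid. f_tx = M·y/J = 3.805 kip/in; f_ty = M·x/J = 3.837 kip/in.
Resultant f_max = √[f_tx² + (f_v + f_ty)²] = √[3.805² + (3.447 + 3.837)²] = 8.218 kip/in.
Capacity per unit length: r_n/Ω = (1/2.0) × 0.6 × 60 × (0.707 × 0.75) = 9.544 kip/in.
8.218 ≤ 9.544 → adequate.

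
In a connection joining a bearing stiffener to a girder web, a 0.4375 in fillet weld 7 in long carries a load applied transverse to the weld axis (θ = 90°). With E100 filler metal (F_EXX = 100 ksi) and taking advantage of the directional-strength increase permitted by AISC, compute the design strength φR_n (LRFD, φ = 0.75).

t_e = 0.707 × 0.4375 = 0.3093 in; A_we = 0.3093 × 7 = 2.165 in².
Directional factor: 1.0 + 0.5 sin^1.5(90°) = 1.5.
F_nw = 0.6 × 100 × 1.5 = 90 ksi.
φR_n = 0.75 × 90 × 2.165 = 146.2 kips.

φR_n ≈ 146 kips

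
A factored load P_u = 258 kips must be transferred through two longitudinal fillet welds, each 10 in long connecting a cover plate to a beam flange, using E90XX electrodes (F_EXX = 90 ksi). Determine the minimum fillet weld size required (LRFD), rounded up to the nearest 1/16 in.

Total weld length L = 20 in.
Required throat t_e = P_u / (φ × 0.6 F_EXX × L) = 258 / (0.75 × 0.6 × 90 × 20) = 0.3185 in.
Required leg w = t_e / 0.707 = 0.4505 in → use 1/2 in.

w = 1/2 in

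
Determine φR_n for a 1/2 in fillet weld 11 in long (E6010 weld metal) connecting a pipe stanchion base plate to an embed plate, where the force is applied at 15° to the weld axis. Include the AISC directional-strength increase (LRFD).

E60XX → F_EXX = 60 ksi.
t_e = 0.707 × 0.5 = 0.3535 in; A_we = 0.3535 × 11 = 3.888 in².
Directional factor: 1.0 + 0.5 sin^1.5(15°) = 1.066.
F_nw = 0.6 × 60 × 1.066 = 38.37 ksi.
φR_n = 0.75 × 38.37 × 3.888 = 111.9 kip.

φR_n ≈ 112 kip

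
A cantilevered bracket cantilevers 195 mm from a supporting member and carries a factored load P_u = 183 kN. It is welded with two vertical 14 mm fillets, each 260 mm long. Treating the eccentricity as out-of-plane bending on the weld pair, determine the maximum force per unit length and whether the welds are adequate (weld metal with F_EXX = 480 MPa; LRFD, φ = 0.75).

L_w = 2 × 260 = 520 mm; section modulus (unit throat) S = 2 × L²/6 = 22530 mm².
Direct shear f_v = P/L_w = 183×10³/520 = 351.9 N/mm.
Moment M = P × e = 183×10³ × 195 = 35685000 N·mm; bending f_b = M/S = 1584 N/mm.
f_max = √(f_v² + f_b²) = √(351.9² + 1584²) = 1622 N/mm.
φr_n = 0.75 × 0.6 × 480 × (0.707 × 14) = 2138 N/mm → adequate.

f_max ≈ 1620 N/mm; adequate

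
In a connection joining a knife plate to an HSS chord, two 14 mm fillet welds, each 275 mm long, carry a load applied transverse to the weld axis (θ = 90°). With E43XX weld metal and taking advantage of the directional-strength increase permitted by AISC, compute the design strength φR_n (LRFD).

E43XX → F_EXX = 430 MPa.
t_e = 0.707 × 14 = 9.898 mm; A_we = 9.898 × 550 = 5444 mm².
Directional factor: 1.0 + 0.5 sin^1.5(90°) = 1.5.
F_nw = 0.6 × 430 × 1.5 = 387 MPa.
φR_n = 0.75 × 387 × 5444 × 10⁻³ = 1580 kN.

φR_n ≈ 1580 kN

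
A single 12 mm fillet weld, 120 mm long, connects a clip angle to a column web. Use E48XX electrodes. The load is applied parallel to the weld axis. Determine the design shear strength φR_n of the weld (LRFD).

φR_n ≈ 220 kN

E48XX → F_EXX = 480 MPa.
Effective throat t_e = 0.707 × 12 = 8.484 mm.
Total length L = 120 mm; A_we = 8.484 × 120 = 1018 mm².
F_nw = 0.6 F_EXX = 0.6 × 480 = 288 MPa.
φR_n = 0.75 × 288 × 1018 × 10⁻³ = 219.9 kN.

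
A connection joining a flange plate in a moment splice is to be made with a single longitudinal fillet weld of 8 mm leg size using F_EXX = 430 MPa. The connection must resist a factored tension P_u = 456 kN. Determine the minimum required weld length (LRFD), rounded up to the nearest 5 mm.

L = 420 mm

Throat t_e = 0.707 × 8 = 5.656 mm.
φr_n = 0.75 × 0.6 × 430 × 5.656 × 10⁻³ = 1.094 kN/mm.
L_req = P_u / φr_n = 456 / 1.094 = 416.7 mm total.
Round up → use L = 420 mm.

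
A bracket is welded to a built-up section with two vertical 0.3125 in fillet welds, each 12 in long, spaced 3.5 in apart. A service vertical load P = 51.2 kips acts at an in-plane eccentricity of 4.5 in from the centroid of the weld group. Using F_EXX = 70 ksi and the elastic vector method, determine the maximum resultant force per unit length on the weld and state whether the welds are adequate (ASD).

f_max ≈ 5.02 kip/in; NOT adequate

Total weld length L_w = 24 in. Treat welds as unit-width lines.
Polar moment about centroid: J = 2[d³/12 + d(b/2)²] = 2[12³/12 + 12×1.75²] = 361.5 in³.
Direct shear f_v = P/L_w = 51.2 / 24 = 2.133 kip/in (vertical).
Torsion M = P·e = 51.2 × 4.5 = 230.4 kip·in.
Critical point at (x, y) = (1.75, 6) from centroid. f_tx = M·y/J = 3.824 kip/in; f_ty = M·x/J = 1.115 kip/in.
Resultant f_max = √[f_tx² + (f_v + f_ty)²] = √[3.824² + (2.133 + 1.115)²] = 5.018 kip/in.
Capacity per unit length: r_n/Ω = (1/2.0) × 0.6 × 70 × (0.707 × 0.3125) = 4.64 kip/in.
5.018 > 4.64 → NOT adequate.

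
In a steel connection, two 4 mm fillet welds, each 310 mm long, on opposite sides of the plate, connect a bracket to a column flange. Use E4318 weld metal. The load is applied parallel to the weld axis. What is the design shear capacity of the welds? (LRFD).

E43XX → F_EXX = 430 MPa.
Effective throat t_e = 0.707 × 4 = 2.828 mm.
Total length L = 620 mm; A_we = 2.828 × 620 = 1753 mm².
F_nw = 0.6 F_EXX = 0.6 × 430 = 258 MPa.
φR_n = 0.75 × 258 × 1753 × 10⁻³ = 339.3 kN.

φR_n ≈ 339 kN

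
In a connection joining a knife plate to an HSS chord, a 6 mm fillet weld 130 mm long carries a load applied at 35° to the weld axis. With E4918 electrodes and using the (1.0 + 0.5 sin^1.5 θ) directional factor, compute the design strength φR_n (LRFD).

φR_n ≈ 148 kN

E49XX → F_EXX = 490 MPa.
t_e = 0.707 × 6 = 4.242 mm; A_we = 4.242 × 130 = 551.5 mm².
Directional factor: 1.0 + 0.5 sin^1.5(35°) = 1.217.
F_nw = 0.6 × 490 × 1.217 = 357.9 MPa.
φR_n = 0.75 × 357.9 × 551.5 × 10⁻³ = 148 kN.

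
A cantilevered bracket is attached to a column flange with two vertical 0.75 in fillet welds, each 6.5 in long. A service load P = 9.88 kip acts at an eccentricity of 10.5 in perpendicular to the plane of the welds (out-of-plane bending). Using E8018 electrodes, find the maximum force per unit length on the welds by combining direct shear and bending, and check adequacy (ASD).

f_max ≈ 7.41 kip/in; adequate

E80XX → F_EXX = 80 ksi.
L_w = 2 × 6.5 = 13 in; section modulus (unit throat) S = 2 × L²/6 = 14.08 in².
Direct shear f_v = P/L_w = 9.88/13 = 0.76 kip/in.
Moment M = P × e = 9.88 × 10.5 = 103.74 kip·in; bending f_b = M/S = 7.366 kip/in.
f_max = √(f_v² + f_b²) = √(0.76² + 7.366²) = 7.405 kip/in.
r_n/Ω = (1/2.0) × 0.6 × 80 × (0.707 × 0.75) = 12.73 kip/in → adequate.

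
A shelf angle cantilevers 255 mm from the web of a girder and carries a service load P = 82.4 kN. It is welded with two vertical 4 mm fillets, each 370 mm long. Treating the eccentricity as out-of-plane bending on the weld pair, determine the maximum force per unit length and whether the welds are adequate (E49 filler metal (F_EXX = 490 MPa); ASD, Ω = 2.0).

f_max ≈ 474 N/mm; NOT adequate

L_w = 2 × 370 = 740 mm; section modulus (unit throat) S = 2 × L²/6 = 45630 mm².
Direct shear f_v = P/L_w = 82.4×10³/740 = 111.4 N/mm.
Moment M = P × e = 82.4×10³ × 255 = 21012000 N·mm; bending f_b = M/S = 460.5 N/mm.
f_max = √(f_v² + f_b²) = √(111.4² + 460.5²) = 473.7 N/mm.
r_n/Ω = (1/2.0) × 0.6 × 490 × (0.707 × 4) = 415.7 N/mm → NOT adequate.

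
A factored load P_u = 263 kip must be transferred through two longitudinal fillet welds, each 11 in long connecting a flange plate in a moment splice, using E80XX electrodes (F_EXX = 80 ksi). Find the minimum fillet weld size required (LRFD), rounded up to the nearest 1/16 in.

Total weld length L = 22 in.
Required throat t_e = P_u / (φ × 0.6 F_EXX × L) = 263 / (0.75 × 0.6 × 80 × 22) = 0.3321 in.
Required leg w = t_e / 0.707 = 0.4697 in → use 1/2 in.

w = 1/2 in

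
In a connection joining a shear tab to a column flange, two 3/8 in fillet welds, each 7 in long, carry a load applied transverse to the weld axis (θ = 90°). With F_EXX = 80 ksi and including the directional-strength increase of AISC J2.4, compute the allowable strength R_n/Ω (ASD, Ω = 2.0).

R_n/Ω ≈ 134 kip

t_e = 0.707 × 0.375 = 0.2651 in; A_we = 0.2651 × 14 = 3.712 in².
Directional factor: 1.0 + 0.5 sin^1.5(90°) = 1.5.
F_nw = 0.6 × 80 × 1.5 = 72 ksi.
R_n/Ω = (72 × 3.712) / 2.0 = 133.6 kip.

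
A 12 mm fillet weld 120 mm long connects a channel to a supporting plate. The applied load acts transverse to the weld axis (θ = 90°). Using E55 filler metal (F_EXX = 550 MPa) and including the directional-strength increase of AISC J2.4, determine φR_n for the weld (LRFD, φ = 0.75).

t_e = 0.707 × 12 = 8.484 mm; A_we = 8.484 × 120 = 1018 mm².
Directional factor: 1.0 + 0.5 sin^1.5(90°) = 1.5.
F_nw = 0.6 × 550 × 1.5 = 495 MPa.
φR_n = 0.75 × 495 × 1018 × 10⁻³ = 378 kN.

φR_n ≈ 378 kN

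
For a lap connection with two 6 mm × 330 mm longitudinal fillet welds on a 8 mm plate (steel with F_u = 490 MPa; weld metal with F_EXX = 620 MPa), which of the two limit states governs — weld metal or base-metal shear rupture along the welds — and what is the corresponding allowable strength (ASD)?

t_e = 0.707 × 6 = 4.242 mm; L = 660 mm.
Weld metal: R_n/Ω = (1/2.0) × 0.6 × 620 × 4.242 × 660 × 10⁻³ = 520.7 kN.
Base metal (shear rupture): R_n/Ω = (1/2.0) × 0.6 × 490 × 8 × 660 × 10⁻³ = 776.2 kN.
Governing: weld metal.

R_n/Ω ≈ 521 kN (weld metal governs)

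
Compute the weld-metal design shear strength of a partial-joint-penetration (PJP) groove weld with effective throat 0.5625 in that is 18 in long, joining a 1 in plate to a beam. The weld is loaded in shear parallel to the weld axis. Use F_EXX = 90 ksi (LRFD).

Effective throat (given) t_e = 0.5625 in.
A_we = 0.5625 × 18 = 10.12 in².
F_nw = 0.6 F_EXX = 54 ksi.
φR_n = 0.75 × 54 × 10.12 = 410.1 kip.

φR_n ≈ 410 kip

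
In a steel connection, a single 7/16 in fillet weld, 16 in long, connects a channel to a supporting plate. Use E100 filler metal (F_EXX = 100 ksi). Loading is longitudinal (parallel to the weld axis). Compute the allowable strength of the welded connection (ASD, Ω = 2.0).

R_n/Ω ≈ 148 kips

Effective throat t_e = 0.707 × 0.4375 = 0.3093 in.
Total length L = 16 in; A_we = 0.3093 × 16 = 4.949 in².
F_nw = 0.6 F_EXX = 0.6 × 100 = 60 ksi.
R_n = 60 × 4.949 = 296.9 kips; R_n/Ω = 296.9/2.0 = 148.5 kips.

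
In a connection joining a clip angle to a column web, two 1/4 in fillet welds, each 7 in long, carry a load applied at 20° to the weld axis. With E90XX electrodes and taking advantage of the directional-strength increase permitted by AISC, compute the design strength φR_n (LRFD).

φR_n ≈ 110 kips

E90XX → F_EXX = 90 ksi.
t_e = 0.707 × 0.25 = 0.1767 in; A_we = 0.1767 × 14 = 2.474 in².
Directional factor: 1.0 + 0.5 sin^1.5(20°) = 1.1.
F_nw = 0.6 × 90 × 1.1 = 59.4 ksi.
φR_n = 0.75 × 59.4 × 2.474 = 110.2 kips.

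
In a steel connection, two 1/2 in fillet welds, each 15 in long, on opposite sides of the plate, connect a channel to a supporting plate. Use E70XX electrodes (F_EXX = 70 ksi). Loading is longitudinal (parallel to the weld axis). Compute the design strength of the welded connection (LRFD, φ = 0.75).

Effective throat t_e = 0.707 × 0.5 = 0.3535 in.
Total length L = 30 in; A_we = 0.3535 × 30 = 10.6 in².
F_nw = 0.6 F_EXX = 0.6 × 70 = 42 ksi.
φR_n = 0.75 × 42 × 10.6 = 334.1 kip.

φR_n ≈ 334 kip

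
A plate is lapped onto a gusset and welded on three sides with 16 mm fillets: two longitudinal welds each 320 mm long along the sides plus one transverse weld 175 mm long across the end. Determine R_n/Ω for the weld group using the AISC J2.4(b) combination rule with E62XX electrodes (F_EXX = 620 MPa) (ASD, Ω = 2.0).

R_n/Ω ≈ 1710 kN

t_e = 0.707 × 16 = 11.31 mm.
R_nwl = 0.6 × 620 × 11.31 × 640 × 10⁻³ = 2693 kN (longitudinal, 2 welds).
R_nwt = 0.6 × 620 × 11.31 × 175 × 10⁻³ = 736.4 kN (transverse, base value).
(i) R_nwl + R_nwt = 3430 kN; (ii) 0.85 R_nwl + 1.5 R_nwt = 3394 kN.
R_n = max = 3430 kN [governs: (i)]; R_n/Ω = 1715 kN.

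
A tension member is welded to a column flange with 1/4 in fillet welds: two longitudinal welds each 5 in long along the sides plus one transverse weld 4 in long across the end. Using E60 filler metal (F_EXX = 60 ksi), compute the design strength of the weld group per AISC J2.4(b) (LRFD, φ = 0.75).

φR_n ≈ 69.2 kip

t_e = 0.707 × 0.25 = 0.1767 in.
R_nwl = 0.6 × 60 × 0.1767 × 10 = 63.63 kip (longitudinal, 2 welds).
R_nwt = 0.6 × 60 × 0.1767 × 4 = 25.45 kip (transverse, base value).
(i) R_nwl + R_nwt = 89.08 kip; (ii) 0.85 R_nwl + 1.5 R_nwt = 92.26 kip.
R_n = max = 92.26 kip [governs: (ii)]; φR_n = 69.2 kip.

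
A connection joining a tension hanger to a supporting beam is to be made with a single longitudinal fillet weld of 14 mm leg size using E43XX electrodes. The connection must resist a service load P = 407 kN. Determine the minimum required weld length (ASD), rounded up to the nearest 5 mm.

E43XX → F_EXX = 430 MPa.
Throat t_e = 0.707 × 14 = 9.898 mm.
r_n/Ω = (0.6 × 430 × 9.898) / 2.0 = 1277 N/mm = 1.277 kN/mm.
L_req = P / (r_n/Ω) = 407 / 1.277 = 318.8 mm total.
Round up → use L = 320 mm.

L = 320 mm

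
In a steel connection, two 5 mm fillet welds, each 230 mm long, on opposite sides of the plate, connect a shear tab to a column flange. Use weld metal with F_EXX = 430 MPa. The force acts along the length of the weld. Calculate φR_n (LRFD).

Effective throat t_e = 0.707 × 5 = 3.535 mm.
Total length L = 460 mm; A_we = 3.535 × 460 = 1626 mm².
F_nw = 0.6 F_EXX = 0.6 × 430 = 258 MPa.
φR_n = 0.75 × 258 × 1626 × 10⁻³ = 314.7 kN.

φR_n ≈ 315 kN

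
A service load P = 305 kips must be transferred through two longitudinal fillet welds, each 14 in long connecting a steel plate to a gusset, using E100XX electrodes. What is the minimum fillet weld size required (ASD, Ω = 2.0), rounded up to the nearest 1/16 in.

w = 9/16 in

E100XX → F_EXX = 100 ksi.
Total weld length L = 28 in.
Required throat t_e = P × Ω / (0.6 F_EXX × L) = 305 × 2.0 / (0.6 × 100 × 28) = 0.3631 in.
Required leg w = t_e / 0.707 = 0.5136 in → use 9/16 in.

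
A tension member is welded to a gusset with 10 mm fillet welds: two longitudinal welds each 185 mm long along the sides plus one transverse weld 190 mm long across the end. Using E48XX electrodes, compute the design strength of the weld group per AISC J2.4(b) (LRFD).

E48XX → F_EXX = 480 MPa.
t_e = 0.707 × 10 = 7.07 mm.
R_nwl = 0.6 × 480 × 7.07 × 370 × 10⁻³ = 753.4 kN (longitudinal, 2 welds).
R_nwt = 0.6 × 480 × 7.07 × 190 × 10⁻³ = 386.9 kN (transverse, base value).
(i) R_nwl + R_nwt = 1140 kN; (ii) 0.85 R_nwl + 1.5 R_nwt = 1221 kN.
R_n = max = 1221 kN [governs: (ii)]; φR_n = 915.5 kN.

φR_n ≈ 916 kN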